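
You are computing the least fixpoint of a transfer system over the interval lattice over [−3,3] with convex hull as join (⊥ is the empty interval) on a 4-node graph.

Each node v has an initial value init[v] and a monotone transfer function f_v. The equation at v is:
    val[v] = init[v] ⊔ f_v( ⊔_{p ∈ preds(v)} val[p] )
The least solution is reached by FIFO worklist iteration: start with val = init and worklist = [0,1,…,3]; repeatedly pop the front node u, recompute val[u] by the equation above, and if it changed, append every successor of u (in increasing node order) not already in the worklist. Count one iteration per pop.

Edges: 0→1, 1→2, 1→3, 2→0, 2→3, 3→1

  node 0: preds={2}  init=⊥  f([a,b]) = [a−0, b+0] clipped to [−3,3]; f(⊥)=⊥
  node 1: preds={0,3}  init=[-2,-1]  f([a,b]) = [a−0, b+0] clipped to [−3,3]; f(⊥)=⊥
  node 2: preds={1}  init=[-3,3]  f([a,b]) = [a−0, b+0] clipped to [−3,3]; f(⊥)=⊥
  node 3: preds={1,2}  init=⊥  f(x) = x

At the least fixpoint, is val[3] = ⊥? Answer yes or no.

no

Trace (5 dequeues):
  [1] u=0 | in [-3,3] | out [-3,3] | prev ⊥ | push {}
  [2] u=1 | in [-3,3] | out [-3,3] | prev [-2,-1] | push {}
  [3] u=2 | in [-3,3] | out [-3,3] | ==
  [4] u=3 | in [-3,3] | out [-3,3] | prev ⊥ | push {1}
  [5] u=1 | in [-3,3] | out [-3,3] | ==

Converged values:
  [0] [-3,3]
  [1] [-3,3]
  [2] [-3,3]
  [3] [-3,3]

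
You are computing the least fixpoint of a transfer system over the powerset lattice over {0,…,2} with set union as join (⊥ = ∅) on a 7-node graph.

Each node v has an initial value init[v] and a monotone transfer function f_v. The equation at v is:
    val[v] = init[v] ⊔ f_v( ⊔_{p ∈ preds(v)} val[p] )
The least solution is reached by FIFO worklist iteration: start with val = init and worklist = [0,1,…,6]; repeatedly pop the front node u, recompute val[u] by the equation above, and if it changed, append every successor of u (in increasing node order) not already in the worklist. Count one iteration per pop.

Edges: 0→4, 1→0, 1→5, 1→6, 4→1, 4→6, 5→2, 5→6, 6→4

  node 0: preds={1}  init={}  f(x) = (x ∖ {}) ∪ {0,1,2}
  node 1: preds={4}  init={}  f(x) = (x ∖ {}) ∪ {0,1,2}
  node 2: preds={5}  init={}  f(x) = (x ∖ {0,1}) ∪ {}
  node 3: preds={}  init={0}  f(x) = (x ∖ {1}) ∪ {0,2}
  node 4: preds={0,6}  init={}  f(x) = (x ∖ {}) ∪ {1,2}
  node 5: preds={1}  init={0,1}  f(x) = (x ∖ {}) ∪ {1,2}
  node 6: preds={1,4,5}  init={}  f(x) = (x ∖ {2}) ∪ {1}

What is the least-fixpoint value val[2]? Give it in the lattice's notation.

{2}

Worklist (11 pops):
  #1 pop 0: in={} → {0,1,2} (was {}); enqueue []
  #2 pop 1: in={} → {0,1,2} (was {}); enqueue [0]
  #3 pop 2: in={0,1} → {} (no change)
  #4 pop 3: in={} → {0,2} (was {0}); enqueue []
  #5 pop 4: in={0,1,2} → {0,1,2} (was {}); enqueue [1]
  #6 pop 5: in={0,1,2} → {0,1,2} (was {0,1}); enqueue [2]
  #7 pop 6: in={0,1,2} → {0,1} (was {}); enqueue [4]
  #8 pop 0: in={0,1,2} → {0,1,2} (no change)
  #9 pop 1: in={0,1,2} → {0,1,2} (no change)
  #10 pop 2: in={0,1,2} → {2} (was {}); enqueue []
  #11 pop 4: in={0,1,2} → {0,1,2} (no change)

Fixpoint:
  val[0] = {0,1,2}
  val[1] = {0,1,2}
  val[2] = {2}
  val[3] = {0,2}
  val[4] = {0,1,2}
  val[5] = {0,1,2}
  val[6] = {0,1}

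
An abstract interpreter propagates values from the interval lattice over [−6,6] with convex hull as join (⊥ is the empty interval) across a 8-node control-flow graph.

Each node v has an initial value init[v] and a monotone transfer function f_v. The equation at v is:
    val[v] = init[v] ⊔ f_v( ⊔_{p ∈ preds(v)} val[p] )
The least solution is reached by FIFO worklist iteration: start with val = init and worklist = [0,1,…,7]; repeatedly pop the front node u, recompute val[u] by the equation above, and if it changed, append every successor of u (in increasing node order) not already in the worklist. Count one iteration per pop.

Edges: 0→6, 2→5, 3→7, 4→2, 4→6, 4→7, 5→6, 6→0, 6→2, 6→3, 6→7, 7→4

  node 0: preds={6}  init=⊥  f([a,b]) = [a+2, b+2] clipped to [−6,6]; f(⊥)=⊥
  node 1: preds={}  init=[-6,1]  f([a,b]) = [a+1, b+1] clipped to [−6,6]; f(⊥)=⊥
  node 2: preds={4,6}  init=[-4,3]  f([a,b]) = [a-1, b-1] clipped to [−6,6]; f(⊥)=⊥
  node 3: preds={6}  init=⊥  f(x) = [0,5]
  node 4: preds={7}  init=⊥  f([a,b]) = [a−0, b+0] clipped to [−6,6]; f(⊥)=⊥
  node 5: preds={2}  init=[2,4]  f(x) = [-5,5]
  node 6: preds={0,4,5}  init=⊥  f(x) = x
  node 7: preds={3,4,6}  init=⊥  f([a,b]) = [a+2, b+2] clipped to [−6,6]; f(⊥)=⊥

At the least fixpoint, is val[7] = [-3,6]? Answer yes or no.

Trace (19 dequeues):
  [1] u=0 | in ⊥ | out ⊥ | ==
  [2] u=1 | in ⊥ | out [-6,1] | ==
  [3] u=2 | in ⊥ | out [-4,3] | ==
  [4] u=3 | in ⊥ | out [0,5] | prev ⊥ | push {}
  [5] u=4 | in ⊥ | out ⊥ | ==
  [6] u=5 | in [-4,3] | out [-5,5] | prev [2,4] | push {}
  [7] u=6 | in [-5,5] | out [-5,5] | prev ⊥ | push {0,2,3}
  [8] u=7 | in [-5,5] | out [-3,6] | prev ⊥ | push {4}
  [9] u=0 | in [-5,5] | out [-3,6] | prev ⊥ | push {6}
  [10] u=2 | in [-5,5] | out [-6,4] | prev [-4,3] | push {5}
  [11] u=3 | in [-5,5] | out [0,5] | ==
  [12] u=4 | in [-3,6] | out [-3,6] | prev ⊥ | push {2,7}
  [13] u=6 | in [-5,6] | out [-5,6] | prev [-5,5] | push {0,3}
  [14] u=5 | in [-6,4] | out [-5,5] | ==
  [15] u=2 | in [-5,6] | out [-6,5] | prev [-6,4] | push {5}
  [16] u=7 | in [-5,6] | out [-3,6] | ==
  [17] u=0 | in [-5,6] | out [-3,6] | ==
  [18] u=3 | in [-5,6] | out [0,5] | ==
  [19] u=5 | in [-6,5] | out [-5,5] | ==

Converged values:
  [0] [-3,6]
  [1] [-6,1]
  [2] [-6,5]
  [3] [0,5]
  [4] [-3,6]
  [5] [-5,5]
  [6] [-5,6]
  [7] [-3,6]

yes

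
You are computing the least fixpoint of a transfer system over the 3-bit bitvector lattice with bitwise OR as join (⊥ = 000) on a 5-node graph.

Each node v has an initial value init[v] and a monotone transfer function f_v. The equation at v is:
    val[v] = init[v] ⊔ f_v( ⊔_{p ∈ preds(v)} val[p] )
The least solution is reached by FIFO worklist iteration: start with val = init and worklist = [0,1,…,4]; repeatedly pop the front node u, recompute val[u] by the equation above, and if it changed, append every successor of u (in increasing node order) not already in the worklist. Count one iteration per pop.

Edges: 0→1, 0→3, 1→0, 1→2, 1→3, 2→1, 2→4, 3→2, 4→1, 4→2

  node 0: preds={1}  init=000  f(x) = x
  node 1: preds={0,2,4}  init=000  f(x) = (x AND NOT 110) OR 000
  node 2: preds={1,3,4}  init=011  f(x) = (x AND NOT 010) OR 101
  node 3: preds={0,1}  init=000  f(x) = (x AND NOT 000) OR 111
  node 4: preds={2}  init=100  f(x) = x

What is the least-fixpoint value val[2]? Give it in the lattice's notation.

111

Worklist (9 pops):
  #1 pop 0: in=000 → 000 (no change)
  #2 pop 1: in=111 → 001 (was 000); enqueue [0]
  #3 pop 2: in=101 → 111 (was 011); enqueue [1]
  #4 pop 3: in=001 → 111 (was 000); enqueue [2]
  #5 pop 4: in=111 → 111 (was 100); enqueue []
  #6 pop 0: in=001 → 001 (was 000); enqueue [3]
  #7 pop 1: in=111 → 001 (no change)
  #8 pop 2: in=111 → 111 (no change)
  #9 pop 3: in=001 → 111 (no change)

Fixpoint:
  val[0] = 001
  val[1] = 001
  val[2] = 111
  val[3] = 111
  val[4] = 111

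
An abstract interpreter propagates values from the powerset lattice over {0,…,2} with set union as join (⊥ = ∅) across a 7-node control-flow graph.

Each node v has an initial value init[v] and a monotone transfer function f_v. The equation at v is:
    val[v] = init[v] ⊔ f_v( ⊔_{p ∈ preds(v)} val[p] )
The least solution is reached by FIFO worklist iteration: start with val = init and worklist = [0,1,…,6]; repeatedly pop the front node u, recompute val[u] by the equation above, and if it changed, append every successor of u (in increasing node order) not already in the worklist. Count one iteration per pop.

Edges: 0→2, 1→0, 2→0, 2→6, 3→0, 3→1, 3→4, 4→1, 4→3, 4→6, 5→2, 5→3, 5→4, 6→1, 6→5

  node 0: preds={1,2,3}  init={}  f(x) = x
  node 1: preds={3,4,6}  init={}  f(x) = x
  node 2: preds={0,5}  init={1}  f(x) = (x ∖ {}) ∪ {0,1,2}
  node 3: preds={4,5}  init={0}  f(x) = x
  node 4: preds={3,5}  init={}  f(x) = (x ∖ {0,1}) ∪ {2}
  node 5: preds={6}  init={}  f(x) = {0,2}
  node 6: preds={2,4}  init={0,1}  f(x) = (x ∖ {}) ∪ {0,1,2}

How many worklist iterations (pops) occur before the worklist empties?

Iteration log — 15 steps:
  step 1. node 0  ⊔preds={0,1}  new={0,1}  old={}  +wl: 
  step 2. node 1  ⊔preds={0,1}  new={0,1}  old={}  +wl: 0
  step 3. node 2  ⊔preds={0,1}  new={0,1,2}  old={1}  +wl: 
  step 4. node 3  ⊔preds={}  new={0}  stable
  step 5. node 4  ⊔preds={0}  new={2}  old={}  +wl: 1,3
  step 6. node 5  ⊔preds={0,1}  new={0,2}  old={}  +wl: 2,4
  step 7. node 6  ⊔preds={0,1,2}  new={0,1,2}  old={0,1}  +wl: 5
  step 8. node 0  ⊔preds={0,1,2}  new={0,1,2}  old={0,1}  +wl: 
  step 9. node 1  ⊔preds={0,1,2}  new={0,1,2}  old={0,1}  +wl: 0
  step 10. node 3  ⊔preds={0,2}  new={0,2}  old={0}  +wl: 1
  step 11. node 2  ⊔preds={0,1,2}  new={0,1,2}  stable
  step 12. node 4  ⊔preds={0,2}  new={2}  stable
  step 13. node 5  ⊔preds={0,1,2}  new={0,2}  stable
  step 14. node 0  ⊔preds={0,1,2}  new={0,1,2}  stable
  step 15. node 1  ⊔preds={0,1,2}  new={0,1,2}  stable

Least fixpoint reached:
  node 0: {0,1,2}
  node 1: {0,1,2}
  node 2: {0,1,2}
  node 3: {0,2}
  node 4: {2}
  node 5: {0,2}
  node 6: {0,1,2}

15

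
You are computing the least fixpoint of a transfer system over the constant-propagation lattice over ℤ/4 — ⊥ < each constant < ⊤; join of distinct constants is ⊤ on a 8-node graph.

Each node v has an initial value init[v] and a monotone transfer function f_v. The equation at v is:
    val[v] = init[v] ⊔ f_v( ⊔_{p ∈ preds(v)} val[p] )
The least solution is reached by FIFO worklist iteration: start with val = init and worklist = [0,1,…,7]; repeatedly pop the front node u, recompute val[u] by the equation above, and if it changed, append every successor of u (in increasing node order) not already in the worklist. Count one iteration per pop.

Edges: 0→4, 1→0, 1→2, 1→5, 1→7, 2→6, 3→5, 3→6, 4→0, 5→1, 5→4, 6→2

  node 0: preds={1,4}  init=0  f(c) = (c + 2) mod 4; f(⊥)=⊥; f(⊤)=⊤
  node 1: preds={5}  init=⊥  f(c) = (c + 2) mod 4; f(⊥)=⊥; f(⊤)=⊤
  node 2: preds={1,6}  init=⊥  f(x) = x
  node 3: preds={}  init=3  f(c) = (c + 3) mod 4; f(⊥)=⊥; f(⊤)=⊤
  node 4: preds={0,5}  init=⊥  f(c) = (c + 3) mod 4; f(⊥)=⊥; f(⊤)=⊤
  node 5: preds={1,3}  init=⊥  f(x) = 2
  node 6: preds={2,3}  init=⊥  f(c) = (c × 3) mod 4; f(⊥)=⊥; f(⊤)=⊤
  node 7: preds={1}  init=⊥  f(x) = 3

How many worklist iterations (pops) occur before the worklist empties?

17

Trace (17 dequeues):
  [1] u=0 | in ⊥ | out 0 | ==
  [2] u=1 | in ⊥ | out ⊥ | ==
  [3] u=2 | in ⊥ | out ⊥ | ==
  [4] u=3 | in ⊥ | out 3 | ==
  [5] u=4 | in 0 | out 3 | prev ⊥ | push {0}
  [6] u=5 | in 3 | out 2 | prev ⊥ | push {1,4}
  [7] u=6 | in 3 | out 1 | prev ⊥ | push {2}
  [8] u=7 | in ⊥ | out 3 | prev ⊥ | push {}
  [9] u=0 | in 3 | out ⊤ | prev 0 | push {}
  [10] u=1 | in 2 | out 0 | prev ⊥ | push {0,5,7}
  [11] u=4 | in ⊤ | out ⊤ | prev 3 | push {}
  [12] u=2 | in ⊤ | out ⊤ | prev ⊥ | push {6}
  [13] u=0 | in ⊤ | out ⊤ | ==
  [14] u=5 | in ⊤ | out 2 | ==
  [15] u=7 | in 0 | out 3 | ==
  [16] u=6 | in ⊤ | out ⊤ | prev 1 | push {2}
  [17] u=2 | in ⊤ | out ⊤ | ==

Converged values:
  [0] ⊤
  [1] 0
  [2] ⊤
  [3] 3
  [4] ⊤
  [5] 2
  [6] ⊤
  [7] 3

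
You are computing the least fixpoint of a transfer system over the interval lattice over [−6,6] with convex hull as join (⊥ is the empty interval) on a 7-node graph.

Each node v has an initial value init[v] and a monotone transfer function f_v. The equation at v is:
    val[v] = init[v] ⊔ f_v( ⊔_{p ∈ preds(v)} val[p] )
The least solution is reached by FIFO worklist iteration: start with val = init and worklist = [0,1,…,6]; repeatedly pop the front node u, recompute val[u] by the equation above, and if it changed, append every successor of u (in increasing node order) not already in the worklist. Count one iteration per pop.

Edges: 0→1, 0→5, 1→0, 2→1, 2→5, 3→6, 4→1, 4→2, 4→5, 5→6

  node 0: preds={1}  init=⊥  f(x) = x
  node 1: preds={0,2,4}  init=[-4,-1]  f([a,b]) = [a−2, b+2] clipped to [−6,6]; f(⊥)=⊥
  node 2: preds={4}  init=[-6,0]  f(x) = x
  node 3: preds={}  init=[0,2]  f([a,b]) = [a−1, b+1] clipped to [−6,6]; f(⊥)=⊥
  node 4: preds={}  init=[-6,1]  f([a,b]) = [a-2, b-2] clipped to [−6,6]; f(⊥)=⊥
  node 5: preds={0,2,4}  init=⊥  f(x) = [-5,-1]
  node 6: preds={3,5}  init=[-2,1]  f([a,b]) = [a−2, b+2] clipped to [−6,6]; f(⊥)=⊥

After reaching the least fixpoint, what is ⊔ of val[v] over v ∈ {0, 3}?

Trace (16 dequeues):
  [1] u=0 | in [-4,-1] | out [-4,-1] | prev ⊥ | push {}
  [2] u=1 | in [-6,1] | out [-6,3] | prev [-4,-1] | push {0}
  [3] u=2 | in [-6,1] | out [-6,1] | prev [-6,0] | push {1}
  [4] u=3 | in ⊥ | out [0,2] | ==
  [5] u=4 | in ⊥ | out [-6,1] | ==
  [6] u=5 | in [-6,1] | out [-5,-1] | prev ⊥ | push {}
  [7] u=6 | in [-5,2] | out [-6,4] | prev [-2,1] | push {}
  [8] u=0 | in [-6,3] | out [-6,3] | prev [-4,-1] | push {5}
  [9] u=1 | in [-6,3] | out [-6,5] | prev [-6,3] | push {0}
  [10] u=5 | in [-6,3] | out [-5,-1] | ==
  [11] u=0 | in [-6,5] | out [-6,5] | prev [-6,3] | push {1,5}
  [12] u=1 | in [-6,5] | out [-6,6] | prev [-6,5] | push {0}
  [13] u=5 | in [-6,5] | out [-5,-1] | ==
  [14] u=0 | in [-6,6] | out [-6,6] | prev [-6,5] | push {1,5}
  [15] u=1 | in [-6,6] | out [-6,6] | ==
  [16] u=5 | in [-6,6] | out [-5,-1] | ==

Converged values:
  [0] [-6,6]
  [1] [-6,6]
  [2] [-6,1]
  [3] [0,2]
  [4] [-6,1]
  [5] [-5,-1]
  [6] [-6,4]

[-6,6]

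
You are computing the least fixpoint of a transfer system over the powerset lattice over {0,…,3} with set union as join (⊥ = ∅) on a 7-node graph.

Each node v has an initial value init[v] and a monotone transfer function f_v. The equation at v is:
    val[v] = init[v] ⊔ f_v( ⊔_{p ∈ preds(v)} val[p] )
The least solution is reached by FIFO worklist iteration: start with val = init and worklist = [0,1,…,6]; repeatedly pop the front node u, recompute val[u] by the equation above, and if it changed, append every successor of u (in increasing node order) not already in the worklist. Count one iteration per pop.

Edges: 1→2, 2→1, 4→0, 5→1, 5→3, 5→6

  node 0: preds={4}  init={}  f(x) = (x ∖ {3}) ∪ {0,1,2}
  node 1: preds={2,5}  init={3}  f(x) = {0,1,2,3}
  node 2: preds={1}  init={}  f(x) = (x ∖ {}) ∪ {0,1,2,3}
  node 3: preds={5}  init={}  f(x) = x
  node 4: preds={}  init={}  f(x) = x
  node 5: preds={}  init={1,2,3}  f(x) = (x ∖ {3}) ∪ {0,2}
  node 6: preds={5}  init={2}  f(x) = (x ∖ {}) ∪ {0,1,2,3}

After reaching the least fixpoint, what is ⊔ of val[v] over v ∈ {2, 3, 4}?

Worklist (9 pops):
  #1 pop 0: in={} → {0,1,2} (was {}); enqueue []
  #2 pop 1: in={1,2,3} → {0,1,2,3} (was {3}); enqueue []
  #3 pop 2: in={0,1,2,3} → {0,1,2,3} (was {}); enqueue [1]
  #4 pop 3: in={1,2,3} → {1,2,3} (was {}); enqueue []
  #5 pop 4: in={} → {} (no change)
  #6 pop 5: in={} → {0,1,2,3} (was {1,2,3}); enqueue [3]
  #7 pop 6: in={0,1,2,3} → {0,1,2,3} (was {2}); enqueue []
  #8 pop 1: in={0,1,2,3} → {0,1,2,3} (no change)
  #9 pop 3: in={0,1,2,3} → {0,1,2,3} (was {1,2,3}); enqueue []

Fixpoint:
  val[0] = {0,1,2}
  val[1] = {0,1,2,3}
  val[2] = {0,1,2,3}
  val[3] = {0,1,2,3}
  val[4] = {}
  val[5] = {0,1,2,3}
  val[6] = {0,1,2,3}

{0,1,2,3}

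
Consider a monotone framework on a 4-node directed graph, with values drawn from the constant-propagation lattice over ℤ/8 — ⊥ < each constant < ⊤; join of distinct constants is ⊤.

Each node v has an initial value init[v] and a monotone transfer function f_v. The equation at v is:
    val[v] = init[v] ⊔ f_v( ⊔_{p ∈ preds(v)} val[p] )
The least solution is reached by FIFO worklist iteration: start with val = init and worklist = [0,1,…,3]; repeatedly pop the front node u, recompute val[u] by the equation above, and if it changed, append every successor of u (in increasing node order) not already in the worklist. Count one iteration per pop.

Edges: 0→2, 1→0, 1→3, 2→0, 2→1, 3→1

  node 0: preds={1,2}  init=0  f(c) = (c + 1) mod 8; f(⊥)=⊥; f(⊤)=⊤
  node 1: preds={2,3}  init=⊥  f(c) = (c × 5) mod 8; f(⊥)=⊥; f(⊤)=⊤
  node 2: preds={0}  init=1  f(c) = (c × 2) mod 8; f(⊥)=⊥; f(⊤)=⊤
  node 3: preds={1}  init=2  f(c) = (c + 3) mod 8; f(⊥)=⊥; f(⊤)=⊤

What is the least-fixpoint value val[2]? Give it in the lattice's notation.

Trace (6 dequeues):
  [1] u=0 | in 1 | out ⊤ | prev 0 | push {}
  [2] u=1 | in ⊤ | out ⊤ | prev ⊥ | push {0}
  [3] u=2 | in ⊤ | out ⊤ | prev 1 | push {1}
  [4] u=3 | in ⊤ | out ⊤ | prev 2 | push {}
  [5] u=0 | in ⊤ | out ⊤ | ==
  [6] u=1 | in ⊤ | out ⊤ | ==

Converged values:
  [0] ⊤
  [1] ⊤
  [2] ⊤
  [3] ⊤

⊤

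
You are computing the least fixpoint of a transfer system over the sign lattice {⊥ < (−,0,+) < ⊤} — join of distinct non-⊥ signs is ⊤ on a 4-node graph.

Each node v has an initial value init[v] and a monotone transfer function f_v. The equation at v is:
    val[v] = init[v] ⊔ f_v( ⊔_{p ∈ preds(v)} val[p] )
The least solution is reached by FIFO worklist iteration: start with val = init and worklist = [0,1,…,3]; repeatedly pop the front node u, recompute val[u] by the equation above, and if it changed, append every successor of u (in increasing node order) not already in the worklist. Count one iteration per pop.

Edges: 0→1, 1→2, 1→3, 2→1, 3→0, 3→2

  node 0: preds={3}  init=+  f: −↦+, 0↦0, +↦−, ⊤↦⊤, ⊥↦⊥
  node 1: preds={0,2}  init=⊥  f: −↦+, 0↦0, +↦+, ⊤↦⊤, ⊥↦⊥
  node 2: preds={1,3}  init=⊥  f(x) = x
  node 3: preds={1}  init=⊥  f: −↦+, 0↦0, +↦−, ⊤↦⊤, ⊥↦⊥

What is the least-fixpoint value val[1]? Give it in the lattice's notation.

⊤

Worklist (13 pops):
  #1 pop 0: in=⊥ → + (no change)
  #2 pop 1: in=+ → + (was ⊥); enqueue []
  #3 pop 2: in=+ → + (was ⊥); enqueue [1]
  #4 pop 3: in=+ → − (was ⊥); enqueue [0,2]
  #5 pop 1: in=+ → + (no change)
  #6 pop 0: in=− → + (no change)
  #7 pop 2: in=⊤ → ⊤ (was +); enqueue [1]
  #8 pop 1: in=⊤ → ⊤ (was +); enqueue [2,3]
  #9 pop 2: in=⊤ → ⊤ (no change)
  #10 pop 3: in=⊤ → ⊤ (was −); enqueue [0,2]
  #11 pop 0: in=⊤ → ⊤ (was +); enqueue [1]
  #12 pop 2: in=⊤ → ⊤ (no change)
  #13 pop 1: in=⊤ → ⊤ (no change)

Fixpoint:
  val[0] = ⊤
  val[1] = ⊤
  val[2] = ⊤
  val[3] = ⊤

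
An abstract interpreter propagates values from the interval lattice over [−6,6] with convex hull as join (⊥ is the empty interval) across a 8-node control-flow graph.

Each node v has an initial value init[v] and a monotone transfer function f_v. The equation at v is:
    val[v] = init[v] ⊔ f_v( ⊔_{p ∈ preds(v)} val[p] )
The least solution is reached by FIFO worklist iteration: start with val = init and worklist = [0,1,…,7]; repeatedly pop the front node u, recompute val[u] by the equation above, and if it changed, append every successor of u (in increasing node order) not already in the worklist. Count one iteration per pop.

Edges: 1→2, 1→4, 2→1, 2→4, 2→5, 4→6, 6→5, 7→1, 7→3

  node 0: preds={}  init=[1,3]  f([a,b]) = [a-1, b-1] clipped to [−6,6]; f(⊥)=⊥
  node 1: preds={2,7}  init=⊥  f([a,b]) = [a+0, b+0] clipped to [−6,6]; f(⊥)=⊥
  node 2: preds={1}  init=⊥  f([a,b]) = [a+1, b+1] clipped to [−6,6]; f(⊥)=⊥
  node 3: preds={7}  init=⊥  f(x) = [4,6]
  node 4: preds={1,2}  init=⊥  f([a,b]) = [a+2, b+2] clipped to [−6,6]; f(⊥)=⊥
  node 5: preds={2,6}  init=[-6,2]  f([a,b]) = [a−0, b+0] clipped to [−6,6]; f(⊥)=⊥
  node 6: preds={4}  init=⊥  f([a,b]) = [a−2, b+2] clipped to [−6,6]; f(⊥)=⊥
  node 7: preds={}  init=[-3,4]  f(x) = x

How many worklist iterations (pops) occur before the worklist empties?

Iteration log — 16 steps:
  step 1. node 0  ⊔preds=⊥  new=[1,3]  stable
  step 2. node 1  ⊔preds=[-3,4]  new=[-3,4]  old=⊥  +wl: 
  step 3. node 2  ⊔preds=[-3,4]  new=[-2,5]  old=⊥  +wl: 1
  step 4. node 3  ⊔preds=[-3,4]  new=[4,6]  old=⊥  +wl: 
  step 5. node 4  ⊔preds=[-3,5]  new=[-1,6]  old=⊥  +wl: 
  step 6. node 5  ⊔preds=[-2,5]  new=[-6,5]  old=[-6,2]  +wl: 
  step 7. node 6  ⊔preds=[-1,6]  new=[-3,6]  old=⊥  +wl: 5
  step 8. node 7  ⊔preds=⊥  new=[-3,4]  stable
  step 9. node 1  ⊔preds=[-3,5]  new=[-3,5]  old=[-3,4]  +wl: 2,4
  step 10. node 5  ⊔preds=[-3,6]  new=[-6,6]  old=[-6,5]  +wl: 
  step 11. node 2  ⊔preds=[-3,5]  new=[-2,6]  old=[-2,5]  +wl: 1,5
  step 12. node 4  ⊔preds=[-3,6]  new=[-1,6]  stable
  step 13. node 1  ⊔preds=[-3,6]  new=[-3,6]  old=[-3,5]  +wl: 2,4
  step 14. node 5  ⊔preds=[-3,6]  new=[-6,6]  stable
  step 15. node 2  ⊔preds=[-3,6]  new=[-2,6]  stable
  step 16. node 4  ⊔preds=[-3,6]  new=[-1,6]  stable

Least fixpoint reached:
  node 0: [1,3]
  node 1: [-3,6]
  node 2: [-2,6]
  node 3: [4,6]
  node 4: [-1,6]
  node 5: [-6,6]
  node 6: [-3,6]
  node 7: [-3,4]

16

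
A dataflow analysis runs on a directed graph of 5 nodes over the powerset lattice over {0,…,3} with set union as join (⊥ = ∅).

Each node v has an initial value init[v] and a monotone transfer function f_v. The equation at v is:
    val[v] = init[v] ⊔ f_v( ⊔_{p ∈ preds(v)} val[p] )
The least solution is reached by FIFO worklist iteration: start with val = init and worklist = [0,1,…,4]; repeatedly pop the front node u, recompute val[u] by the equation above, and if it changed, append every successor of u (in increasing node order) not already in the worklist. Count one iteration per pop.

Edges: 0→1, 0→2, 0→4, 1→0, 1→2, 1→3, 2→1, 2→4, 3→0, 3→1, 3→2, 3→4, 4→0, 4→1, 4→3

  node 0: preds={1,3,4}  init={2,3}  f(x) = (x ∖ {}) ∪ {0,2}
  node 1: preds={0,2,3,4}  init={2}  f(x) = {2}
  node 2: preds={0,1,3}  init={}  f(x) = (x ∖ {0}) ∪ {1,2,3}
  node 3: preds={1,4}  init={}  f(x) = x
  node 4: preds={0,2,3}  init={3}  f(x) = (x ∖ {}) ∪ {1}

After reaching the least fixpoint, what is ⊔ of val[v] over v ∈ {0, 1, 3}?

Trace (13 dequeues):
  [1] u=0 | in {2,3} | out {0,2,3} | prev {2,3} | push {}
  [2] u=1 | in {0,2,3} | out {2} | ==
  [3] u=2 | in {0,2,3} | out {1,2,3} | prev {} | push {1}
  [4] u=3 | in {2,3} | out {2,3} | prev {} | push {0,2}
  [5] u=4 | in {0,1,2,3} | out {0,1,2,3} | prev {3} | push {3}
  [6] u=1 | in {0,1,2,3} | out {2} | ==
  [7] u=0 | in {0,1,2,3} | out {0,1,2,3} | prev {0,2,3} | push {1,4}
  [8] u=2 | in {0,1,2,3} | out {1,2,3} | ==
  [9] u=3 | in {0,1,2,3} | out {0,1,2,3} | prev {2,3} | push {0,2}
  [10] u=1 | in {0,1,2,3} | out {2} | ==
  [11] u=4 | in {0,1,2,3} | out {0,1,2,3} | ==
  [12] u=0 | in {0,1,2,3} | out {0,1,2,3} | ==
  [13] u=2 | in {0,1,2,3} | out {1,2,3} | ==

Converged values:
  [0] {0,1,2,3}
  [1] {2}
  [2] {1,2,3}
  [3] {0,1,2,3}
  [4] {0,1,2,3}

{0,1,2,3}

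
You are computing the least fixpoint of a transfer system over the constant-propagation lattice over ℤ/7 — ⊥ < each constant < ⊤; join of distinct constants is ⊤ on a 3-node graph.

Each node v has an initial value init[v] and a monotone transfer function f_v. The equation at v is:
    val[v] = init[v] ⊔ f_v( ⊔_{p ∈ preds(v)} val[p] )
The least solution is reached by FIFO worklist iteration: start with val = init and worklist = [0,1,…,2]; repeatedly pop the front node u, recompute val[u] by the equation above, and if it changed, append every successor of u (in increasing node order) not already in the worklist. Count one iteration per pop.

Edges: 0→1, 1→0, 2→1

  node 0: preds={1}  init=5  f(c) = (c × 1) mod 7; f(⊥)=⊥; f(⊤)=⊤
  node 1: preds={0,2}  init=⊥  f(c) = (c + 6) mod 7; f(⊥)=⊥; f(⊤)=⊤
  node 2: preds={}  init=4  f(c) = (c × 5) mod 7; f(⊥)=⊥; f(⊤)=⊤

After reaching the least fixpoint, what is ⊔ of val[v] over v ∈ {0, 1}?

Iteration log — 5 steps:
  step 1. node 0  ⊔preds=⊥  new=5  stable
  step 2. node 1  ⊔preds=⊤  new=⊤  old=⊥  +wl: 0
  step 3. node 2  ⊔preds=⊥  new=4  stable
  step 4. node 0  ⊔preds=⊤  new=⊤  old=5  +wl: 1
  step 5. node 1  ⊔preds=⊤  new=⊤  stable

Least fixpoint reached:
  node 0: ⊤
  node 1: ⊤
  node 2: 4

⊤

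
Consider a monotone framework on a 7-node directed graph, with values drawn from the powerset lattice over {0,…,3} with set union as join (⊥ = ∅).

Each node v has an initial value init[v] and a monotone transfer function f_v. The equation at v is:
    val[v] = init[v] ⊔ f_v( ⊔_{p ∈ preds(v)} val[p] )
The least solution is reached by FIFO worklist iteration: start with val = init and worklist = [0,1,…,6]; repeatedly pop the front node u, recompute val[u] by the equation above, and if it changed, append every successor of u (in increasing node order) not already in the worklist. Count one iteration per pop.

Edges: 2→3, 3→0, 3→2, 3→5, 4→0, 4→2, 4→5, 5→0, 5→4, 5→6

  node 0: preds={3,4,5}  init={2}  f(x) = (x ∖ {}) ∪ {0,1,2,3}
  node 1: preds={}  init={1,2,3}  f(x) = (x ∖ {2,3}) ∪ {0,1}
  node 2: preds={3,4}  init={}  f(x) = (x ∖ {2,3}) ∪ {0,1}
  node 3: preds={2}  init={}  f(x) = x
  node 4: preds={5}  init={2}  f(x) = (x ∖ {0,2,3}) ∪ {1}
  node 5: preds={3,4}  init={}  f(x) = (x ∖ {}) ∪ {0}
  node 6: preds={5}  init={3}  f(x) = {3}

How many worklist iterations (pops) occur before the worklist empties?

Trace (10 dequeues):
  [1] u=0 | in {2} | out {0,1,2,3} | prev {2} | push {}
  [2] u=1 | in {} | out {0,1,2,3} | prev {1,2,3} | push {}
  [3] u=2 | in {2} | out {0,1} | prev {} | push {}
  [4] u=3 | in {0,1} | out {0,1} | prev {} | push {0,2}
  [5] u=4 | in {} | out {1,2} | prev {2} | push {}
  [6] u=5 | in {0,1,2} | out {0,1,2} | prev {} | push {4}
  [7] u=6 | in {0,1,2} | out {3} | ==
  [8] u=0 | in {0,1,2} | out {0,1,2,3} | ==
  [9] u=2 | in {0,1,2} | out {0,1} | ==
  [10] u=4 | in {0,1,2} | out {1,2} | ==

Converged values:
  [0] {0,1,2,3}
  [1] {0,1,2,3}
  [2] {0,1}
  [3] {0,1}
  [4] {1,2}
  [5] {0,1,2}
  [6] {3}

10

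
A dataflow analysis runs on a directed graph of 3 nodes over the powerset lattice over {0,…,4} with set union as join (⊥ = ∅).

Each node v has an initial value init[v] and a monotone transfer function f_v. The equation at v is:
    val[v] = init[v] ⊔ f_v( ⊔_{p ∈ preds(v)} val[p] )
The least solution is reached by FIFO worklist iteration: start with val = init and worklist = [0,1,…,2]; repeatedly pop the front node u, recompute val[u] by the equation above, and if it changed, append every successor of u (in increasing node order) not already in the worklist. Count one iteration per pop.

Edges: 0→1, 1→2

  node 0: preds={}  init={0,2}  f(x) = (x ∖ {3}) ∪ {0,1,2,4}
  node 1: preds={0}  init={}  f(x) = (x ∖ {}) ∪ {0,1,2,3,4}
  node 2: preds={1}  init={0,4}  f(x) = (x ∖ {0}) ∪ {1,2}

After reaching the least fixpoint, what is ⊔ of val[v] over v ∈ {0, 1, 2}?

Worklist (3 pops):
  #1 pop 0: in={} → {0,1,2,4} (was {0,2}); enqueue []
  #2 pop 1: in={0,1,2,4} → {0,1,2,3,4} (was {}); enqueue []
  #3 pop 2: in={0,1,2,3,4} → {0,1,2,3,4} (was {0,4}); enqueue []

Fixpoint:
  val[0] = {0,1,2,4}
  val[1] = {0,1,2,3,4}
  val[2] = {0,1,2,3,4}

{0,1,2,3,4}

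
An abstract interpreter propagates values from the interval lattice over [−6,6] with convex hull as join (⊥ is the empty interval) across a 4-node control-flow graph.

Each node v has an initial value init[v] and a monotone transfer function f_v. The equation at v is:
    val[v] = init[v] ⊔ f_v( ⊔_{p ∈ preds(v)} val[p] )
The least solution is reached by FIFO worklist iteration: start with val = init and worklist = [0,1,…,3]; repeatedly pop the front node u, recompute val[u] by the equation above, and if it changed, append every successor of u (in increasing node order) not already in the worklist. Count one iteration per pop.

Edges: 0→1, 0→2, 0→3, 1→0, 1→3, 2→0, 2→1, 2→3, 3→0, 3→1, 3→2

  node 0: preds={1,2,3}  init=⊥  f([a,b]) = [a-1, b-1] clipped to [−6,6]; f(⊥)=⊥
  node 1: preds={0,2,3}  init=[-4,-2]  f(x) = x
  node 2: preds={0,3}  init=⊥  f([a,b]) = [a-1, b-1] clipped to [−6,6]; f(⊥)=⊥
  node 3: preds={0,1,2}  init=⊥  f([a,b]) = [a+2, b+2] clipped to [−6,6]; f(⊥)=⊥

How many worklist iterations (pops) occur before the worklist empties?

Worklist (22 pops):
  #1 pop 0: in=[-4,-2] → [-5,-3] (was ⊥); enqueue []
  #2 pop 1: in=[-5,-3] → [-5,-2] (was [-4,-2]); enqueue [0]
  #3 pop 2: in=[-5,-3] → [-6,-4] (was ⊥); enqueue [1]
  #4 pop 3: in=[-6,-2] → [-4,0] (was ⊥); enqueue [2]
  #5 pop 0: in=[-6,0] → [-6,-1] (was [-5,-3]); enqueue [3]
  #6 pop 1: in=[-6,0] → [-6,0] (was [-5,-2]); enqueue [0]
  #7 pop 2: in=[-6,0] → [-6,-1] (was [-6,-4]); enqueue [1]
  #8 pop 3: in=[-6,0] → [-4,2] (was [-4,0]); enqueue [2]
  #9 pop 0: in=[-6,2] → [-6,1] (was [-6,-1]); enqueue [3]
  #10 pop 1: in=[-6,2] → [-6,2] (was [-6,0]); enqueue [0]
  #11 pop 2: in=[-6,2] → [-6,1] (was [-6,-1]); enqueue [1]
  #12 pop 3: in=[-6,2] → [-4,4] (was [-4,2]); enqueue [2]
  #13 pop 0: in=[-6,4] → [-6,3] (was [-6,1]); enqueue [3]
  #14 pop 1: in=[-6,4] → [-6,4] (was [-6,2]); enqueue [0]
  #15 pop 2: in=[-6,4] → [-6,3] (was [-6,1]); enqueue [1]
  #16 pop 3: in=[-6,4] → [-4,6] (was [-4,4]); enqueue [2]
  #17 pop 0: in=[-6,6] → [-6,5] (was [-6,3]); enqueue [3]
  #18 pop 1: in=[-6,6] → [-6,6] (was [-6,4]); enqueue [0]
  #19 pop 2: in=[-6,6] → [-6,5] (was [-6,3]); enqueue [1]
  #20 pop 3: in=[-6,6] → [-4,6] (no change)
  #21 pop 0: in=[-6,6] → [-6,5] (no change)
  #22 pop 1: in=[-6,6] → [-6,6] (no change)

Fixpoint:
  val[0] = [-6,5]
  val[1] = [-6,6]
  val[2] = [-6,5]
  val[3] = [-4,6]

22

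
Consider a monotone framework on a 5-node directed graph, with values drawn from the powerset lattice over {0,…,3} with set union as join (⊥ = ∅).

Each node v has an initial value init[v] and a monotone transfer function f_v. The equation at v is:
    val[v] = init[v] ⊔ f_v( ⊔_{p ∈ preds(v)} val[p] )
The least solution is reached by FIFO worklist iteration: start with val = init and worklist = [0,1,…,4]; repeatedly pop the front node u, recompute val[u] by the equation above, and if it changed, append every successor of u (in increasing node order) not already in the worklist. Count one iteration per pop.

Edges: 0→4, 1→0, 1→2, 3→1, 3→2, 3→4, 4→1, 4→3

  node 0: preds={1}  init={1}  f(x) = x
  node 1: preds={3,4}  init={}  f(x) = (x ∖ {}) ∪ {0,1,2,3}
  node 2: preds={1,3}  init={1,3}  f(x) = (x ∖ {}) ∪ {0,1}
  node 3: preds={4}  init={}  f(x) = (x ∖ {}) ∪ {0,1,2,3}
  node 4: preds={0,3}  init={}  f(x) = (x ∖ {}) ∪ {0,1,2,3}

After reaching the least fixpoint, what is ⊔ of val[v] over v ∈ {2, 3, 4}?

Iteration log — 10 steps:
  step 1. node 0  ⊔preds={}  new={1}  stable
  step 2. node 1  ⊔preds={}  new={0,1,2,3}  old={}  +wl: 0
  step 3. node 2  ⊔preds={0,1,2,3}  new={0,1,2,3}  old={1,3}  +wl: 
  step 4. node 3  ⊔preds={}  new={0,1,2,3}  old={}  +wl: 1,2
  step 5. node 4  ⊔preds={0,1,2,3}  new={0,1,2,3}  old={}  +wl: 3
  step 6. node 0  ⊔preds={0,1,2,3}  new={0,1,2,3}  old={1}  +wl: 4
  step 7. node 1  ⊔preds={0,1,2,3}  new={0,1,2,3}  stable
  step 8. node 2  ⊔preds={0,1,2,3}  new={0,1,2,3}  stable
  step 9. node 3  ⊔preds={0,1,2,3}  new={0,1,2,3}  stable
  step 10. node 4  ⊔preds={0,1,2,3}  new={0,1,2,3}  stable

Least fixpoint reached:
  node 0: {0,1,2,3}
  node 1: {0,1,2,3}
  node 2: {0,1,2,3}
  node 3: {0,1,2,3}
  node 4: {0,1,2,3}

{0,1,2,3}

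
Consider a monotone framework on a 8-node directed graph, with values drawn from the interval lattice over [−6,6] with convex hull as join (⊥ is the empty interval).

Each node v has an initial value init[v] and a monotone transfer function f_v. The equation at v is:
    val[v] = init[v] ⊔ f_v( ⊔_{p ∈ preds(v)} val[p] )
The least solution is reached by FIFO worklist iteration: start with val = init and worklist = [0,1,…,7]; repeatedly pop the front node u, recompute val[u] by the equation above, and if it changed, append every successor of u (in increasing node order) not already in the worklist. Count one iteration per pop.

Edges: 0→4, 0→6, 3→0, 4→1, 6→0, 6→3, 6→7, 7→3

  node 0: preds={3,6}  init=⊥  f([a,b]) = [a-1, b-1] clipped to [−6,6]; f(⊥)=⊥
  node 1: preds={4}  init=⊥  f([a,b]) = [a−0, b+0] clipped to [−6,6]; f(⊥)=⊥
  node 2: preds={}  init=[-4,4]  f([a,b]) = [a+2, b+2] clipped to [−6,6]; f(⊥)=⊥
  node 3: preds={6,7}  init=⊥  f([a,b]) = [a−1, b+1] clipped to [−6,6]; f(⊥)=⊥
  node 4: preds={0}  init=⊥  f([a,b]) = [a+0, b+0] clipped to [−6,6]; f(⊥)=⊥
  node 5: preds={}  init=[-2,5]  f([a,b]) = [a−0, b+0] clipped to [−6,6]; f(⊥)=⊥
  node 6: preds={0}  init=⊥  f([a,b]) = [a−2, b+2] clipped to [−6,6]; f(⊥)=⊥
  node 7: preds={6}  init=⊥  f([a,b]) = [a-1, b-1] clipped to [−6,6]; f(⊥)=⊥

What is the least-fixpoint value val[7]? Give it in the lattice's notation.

Worklist (8 pops):
  #1 pop 0: in=⊥ → ⊥ (no change)
  #2 pop 1: in=⊥ → ⊥ (no change)
  #3 pop 2: in=⊥ → [-4,4] (no change)
  #4 pop 3: in=⊥ → ⊥ (no change)
  #5 pop 4: in=⊥ → ⊥ (no change)
  #6 pop 5: in=⊥ → [-2,5] (no change)
  #7 pop 6: in=⊥ → ⊥ (no change)
  #8 pop 7: in=⊥ → ⊥ (no change)

Fixpoint:
  val[0] = ⊥
  val[1] = ⊥
  val[2] = [-4,4]
  val[3] = ⊥
  val[4] = ⊥
  val[5] = [-2,5]
  val[6] = ⊥
  val[7] = ⊥

⊥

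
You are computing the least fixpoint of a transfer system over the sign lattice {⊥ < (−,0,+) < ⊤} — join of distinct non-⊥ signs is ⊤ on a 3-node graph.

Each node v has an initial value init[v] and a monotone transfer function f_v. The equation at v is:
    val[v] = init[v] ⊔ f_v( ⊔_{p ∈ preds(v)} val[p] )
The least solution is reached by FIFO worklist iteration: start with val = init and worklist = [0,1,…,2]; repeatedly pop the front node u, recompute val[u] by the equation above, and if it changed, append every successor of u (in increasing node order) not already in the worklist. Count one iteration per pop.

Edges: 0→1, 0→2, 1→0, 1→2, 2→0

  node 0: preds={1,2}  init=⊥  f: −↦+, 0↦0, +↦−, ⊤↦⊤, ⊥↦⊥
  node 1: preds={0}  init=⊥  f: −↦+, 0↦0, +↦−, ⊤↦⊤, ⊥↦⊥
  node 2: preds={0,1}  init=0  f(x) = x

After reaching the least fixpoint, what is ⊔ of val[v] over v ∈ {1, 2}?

0

Worklist (4 pops):
  #1 pop 0: in=0 → 0 (was ⊥); enqueue []
  #2 pop 1: in=0 → 0 (was ⊥); enqueue [0]
  #3 pop 2: in=0 → 0 (no change)
  #4 pop 0: in=0 → 0 (no change)

Fixpoint:
  val[0] = 0
  val[1] = 0
  val[2] = 0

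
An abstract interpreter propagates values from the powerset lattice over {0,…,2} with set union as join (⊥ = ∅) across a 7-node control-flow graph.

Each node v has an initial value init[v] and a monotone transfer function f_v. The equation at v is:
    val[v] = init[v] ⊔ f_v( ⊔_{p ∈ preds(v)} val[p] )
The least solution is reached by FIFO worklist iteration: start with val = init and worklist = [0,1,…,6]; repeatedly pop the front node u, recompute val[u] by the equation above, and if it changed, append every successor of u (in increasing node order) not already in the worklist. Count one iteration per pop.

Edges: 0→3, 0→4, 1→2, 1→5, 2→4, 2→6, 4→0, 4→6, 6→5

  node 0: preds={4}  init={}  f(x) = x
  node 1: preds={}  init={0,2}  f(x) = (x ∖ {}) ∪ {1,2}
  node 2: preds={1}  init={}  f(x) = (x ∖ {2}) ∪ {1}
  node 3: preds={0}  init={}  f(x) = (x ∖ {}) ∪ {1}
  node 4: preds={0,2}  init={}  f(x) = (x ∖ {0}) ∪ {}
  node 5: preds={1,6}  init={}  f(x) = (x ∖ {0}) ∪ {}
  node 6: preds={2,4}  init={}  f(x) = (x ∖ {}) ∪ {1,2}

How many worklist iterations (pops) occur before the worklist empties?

11

Worklist (11 pops):
  #1 pop 0: in={} → {} (no change)
  #2 pop 1: in={} → {0,1,2} (was {0,2}); enqueue []
  #3 pop 2: in={0,1,2} → {0,1} (was {}); enqueue []
  #4 pop 3: in={} → {1} (was {}); enqueue []
  #5 pop 4: in={0,1} → {1} (was {}); enqueue [0]
  #6 pop 5: in={0,1,2} → {1,2} (was {}); enqueue []
  #7 pop 6: in={0,1} → {0,1,2} (was {}); enqueue [5]
  #8 pop 0: in={1} → {1} (was {}); enqueue [3,4]
  #9 pop 5: in={0,1,2} → {1,2} (no change)
  #10 pop 3: in={1} → {1} (no change)
  #11 pop 4: in={0,1} → {1} (no change)

Fixpoint:
  val[0] = {1}
  val[1] = {0,1,2}
  val[2] = {0,1}
  val[3] = {1}
  val[4] = {1}
  val[5] = {1,2}
  val[6] = {0,1,2}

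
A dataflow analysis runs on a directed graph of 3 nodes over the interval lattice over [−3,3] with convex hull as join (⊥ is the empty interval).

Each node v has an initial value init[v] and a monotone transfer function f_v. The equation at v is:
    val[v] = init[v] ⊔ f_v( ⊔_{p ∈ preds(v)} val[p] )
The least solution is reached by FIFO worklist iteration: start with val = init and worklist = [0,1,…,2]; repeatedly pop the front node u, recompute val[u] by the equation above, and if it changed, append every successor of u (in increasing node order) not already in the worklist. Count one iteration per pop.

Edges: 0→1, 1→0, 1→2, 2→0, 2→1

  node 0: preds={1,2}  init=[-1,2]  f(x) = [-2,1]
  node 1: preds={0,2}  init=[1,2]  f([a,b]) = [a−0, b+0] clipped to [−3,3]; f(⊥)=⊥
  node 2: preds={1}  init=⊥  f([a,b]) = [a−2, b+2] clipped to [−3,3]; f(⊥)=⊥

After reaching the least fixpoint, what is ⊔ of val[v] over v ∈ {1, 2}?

[-3,3]

Worklist (7 pops):
  #1 pop 0: in=[1,2] → [-2,2] (was [-1,2]); enqueue []
  #2 pop 1: in=[-2,2] → [-2,2] (was [1,2]); enqueue [0]
  #3 pop 2: in=[-2,2] → [-3,3] (was ⊥); enqueue [1]
  #4 pop 0: in=[-3,3] → [-2,2] (no change)
  #5 pop 1: in=[-3,3] → [-3,3] (was [-2,2]); enqueue [0,2]
  #6 pop 0: in=[-3,3] → [-2,2] (no change)
  #7 pop 2: in=[-3,3] → [-3,3] (no change)

Fixpoint:
  val[0] = [-2,2]
  val[1] = [-3,3]
  val[2] = [-3,3]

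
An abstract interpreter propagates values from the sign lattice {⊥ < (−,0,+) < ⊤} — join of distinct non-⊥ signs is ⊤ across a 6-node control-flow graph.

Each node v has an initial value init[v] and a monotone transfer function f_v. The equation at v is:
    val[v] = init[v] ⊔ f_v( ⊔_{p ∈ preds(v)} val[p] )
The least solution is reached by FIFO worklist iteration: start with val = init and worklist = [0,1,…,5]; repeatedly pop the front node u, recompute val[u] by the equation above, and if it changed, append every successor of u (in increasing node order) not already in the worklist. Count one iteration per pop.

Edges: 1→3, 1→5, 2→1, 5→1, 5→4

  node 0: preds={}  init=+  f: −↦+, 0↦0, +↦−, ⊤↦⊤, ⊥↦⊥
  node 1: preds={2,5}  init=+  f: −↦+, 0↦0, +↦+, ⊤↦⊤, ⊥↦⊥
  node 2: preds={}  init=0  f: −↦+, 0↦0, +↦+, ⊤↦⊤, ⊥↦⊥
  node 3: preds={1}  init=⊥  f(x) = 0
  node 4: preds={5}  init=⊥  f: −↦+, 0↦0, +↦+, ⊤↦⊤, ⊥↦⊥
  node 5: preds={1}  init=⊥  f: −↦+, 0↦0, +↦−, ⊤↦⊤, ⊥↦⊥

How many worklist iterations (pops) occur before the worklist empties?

Iteration log — 8 steps:
  step 1. node 0  ⊔preds=⊥  new=+  stable
  step 2. node 1  ⊔preds=0  new=⊤  old=+  +wl: 
  step 3. node 2  ⊔preds=⊥  new=0  stable
  step 4. node 3  ⊔preds=⊤  new=0  old=⊥  +wl: 
  step 5. node 4  ⊔preds=⊥  new=⊥  stable
  step 6. node 5  ⊔preds=⊤  new=⊤  old=⊥  +wl: 1,4
  step 7. node 1  ⊔preds=⊤  new=⊤  stable
  step 8. node 4  ⊔preds=⊤  new=⊤  old=⊥  +wl: 

Least fixpoint reached:
  node 0: +
  node 1: ⊤
  node 2: 0
  node 3: 0
  node 4: ⊤
  node 5: ⊤

8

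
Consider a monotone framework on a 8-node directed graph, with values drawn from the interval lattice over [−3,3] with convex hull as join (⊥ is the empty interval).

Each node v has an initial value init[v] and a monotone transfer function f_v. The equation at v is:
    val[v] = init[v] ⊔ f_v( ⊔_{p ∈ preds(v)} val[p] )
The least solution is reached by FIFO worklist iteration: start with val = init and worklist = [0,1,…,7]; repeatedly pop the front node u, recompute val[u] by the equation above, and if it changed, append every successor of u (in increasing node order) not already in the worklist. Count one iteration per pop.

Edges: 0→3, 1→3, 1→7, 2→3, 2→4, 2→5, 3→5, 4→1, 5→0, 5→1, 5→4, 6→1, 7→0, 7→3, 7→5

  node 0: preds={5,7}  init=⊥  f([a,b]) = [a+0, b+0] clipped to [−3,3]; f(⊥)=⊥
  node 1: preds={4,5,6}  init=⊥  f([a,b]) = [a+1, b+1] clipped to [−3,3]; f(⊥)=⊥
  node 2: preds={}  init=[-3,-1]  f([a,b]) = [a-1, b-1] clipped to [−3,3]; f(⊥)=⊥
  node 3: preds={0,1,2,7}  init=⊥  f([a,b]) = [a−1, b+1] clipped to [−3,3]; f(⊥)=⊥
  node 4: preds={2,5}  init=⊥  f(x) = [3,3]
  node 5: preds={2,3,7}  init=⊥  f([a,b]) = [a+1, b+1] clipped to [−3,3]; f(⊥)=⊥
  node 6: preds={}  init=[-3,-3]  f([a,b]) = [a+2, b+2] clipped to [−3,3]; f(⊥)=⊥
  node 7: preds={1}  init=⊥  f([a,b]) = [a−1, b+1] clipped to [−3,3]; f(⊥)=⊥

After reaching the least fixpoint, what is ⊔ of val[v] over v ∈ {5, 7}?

[-3,3]

Trace (19 dequeues):
  [1] u=0 | in ⊥ | out ⊥ | ==
  [2] u=1 | in [-3,-3] | out [-2,-2] | prev ⊥ | push {}
  [3] u=2 | in ⊥ | out [-3,-1] | ==
  [4] u=3 | in [-3,-1] | out [-3,0] | prev ⊥ | push {}
  [5] u=4 | in [-3,-1] | out [3,3] | prev ⊥ | push {1}
  [6] u=5 | in [-3,0] | out [-2,1] | prev ⊥ | push {0,4}
  [7] u=6 | in ⊥ | out [-3,-3] | ==
  [8] u=7 | in [-2,-2] | out [-3,-1] | prev ⊥ | push {3,5}
  [9] u=1 | in [-3,3] | out [-2,3] | prev [-2,-2] | push {7}
  [10] u=0 | in [-3,1] | out [-3,1] | prev ⊥ | push {}
  [11] u=4 | in [-3,1] | out [3,3] | ==
  [12] u=3 | in [-3,3] | out [-3,3] | prev [-3,0] | push {}
  [13] u=5 | in [-3,3] | out [-2,3] | prev [-2,1] | push {0,1,4}
  [14] u=7 | in [-2,3] | out [-3,3] | prev [-3,-1] | push {3,5}
  [15] u=0 | in [-3,3] | out [-3,3] | prev [-3,1] | push {}
  [16] u=1 | in [-3,3] | out [-2,3] | ==
  [17] u=4 | in [-3,3] | out [3,3] | ==
  [18] u=3 | in [-3,3] | out [-3,3] | ==
  [19] u=5 | in [-3,3] | out [-2,3] | ==

Converged values:
  [0] [-3,3]
  [1] [-2,3]
  [2] [-3,-1]
  [3] [-3,3]
  [4] [3,3]
  [5] [-2,3]
  [6] [-3,-3]
  [7] [-3,3]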